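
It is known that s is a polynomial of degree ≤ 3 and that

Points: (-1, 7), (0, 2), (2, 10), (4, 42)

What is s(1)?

3

Write s(t) = at³ + bt² + ct + d; the 4 given values yield a linear system in the 4 coefficients.
Solving, the leading coefficient vanishes, and s(t) = 3t² - 2t + 2.
Then s(1) = 3.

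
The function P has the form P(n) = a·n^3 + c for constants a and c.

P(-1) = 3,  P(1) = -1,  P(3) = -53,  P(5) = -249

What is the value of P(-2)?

From P(-1) = 3 and P(1) = -1: -1a + c = 3 and 1a + c = -1.
Subtracting: 2a = -4, so a = -2; then c = 3 − (-2)·(-1) = 1.
So P(n) = -2n³ + 1, and P(-2) = 17.

17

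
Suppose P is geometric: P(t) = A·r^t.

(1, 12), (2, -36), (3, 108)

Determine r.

Consecutive ratio: -36/12 = -3, and 108/(-36) = -3, so r = -3.
Then A·(-3)^1 = 12 gives A = -4, and P(t) = -4·(-3)^t.

-3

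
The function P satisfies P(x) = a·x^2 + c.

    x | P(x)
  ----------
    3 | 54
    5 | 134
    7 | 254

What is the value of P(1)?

14

From P(3) = 54 and P(5) = 134: 9a + c = 54 and 25a + c = 134.
Subtracting: 16a = 80, so a = 5; then c = 54 − 5·9 = 9.
So P(x) = 5x² + 9, and P(1) = 14.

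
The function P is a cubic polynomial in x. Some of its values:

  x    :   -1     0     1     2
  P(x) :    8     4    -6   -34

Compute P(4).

Write P(x) = ax³ + bx² + cx + d; the 4 given values yield a linear system in the 4 coefficients.
Solving, P(x) = -2x³ - 3x² - 5x + 4.
Then P(4) = -192.

-192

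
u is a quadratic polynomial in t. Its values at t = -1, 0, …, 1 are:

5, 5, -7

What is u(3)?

Write u(t) = at² + bt + c; the 3 given values yield a linear system in the 3 coefficients.
Solving, u(t) = -6t² - 6t + 5.
Then u(3) = -67.

-67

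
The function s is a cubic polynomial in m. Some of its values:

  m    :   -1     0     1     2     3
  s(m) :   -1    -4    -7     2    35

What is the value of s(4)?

104

Write s(m) = am³ + bm² + cm + d; the 5 given values yield a linear system in the 4 coefficients.
Solving, s(m) = 2m³ - 5m - 4.
Then s(4) = 104.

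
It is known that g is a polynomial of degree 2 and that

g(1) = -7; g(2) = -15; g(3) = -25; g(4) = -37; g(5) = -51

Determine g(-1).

3

First differences: -8, -10, -12, -14. Second differences: -2, -2, -2.
Level-2 differences are constant, so g has degree 2.
Fitting a degree-2 polynomial gives g(m) = -m² - 5m - 1.
Then g(-1) = 3.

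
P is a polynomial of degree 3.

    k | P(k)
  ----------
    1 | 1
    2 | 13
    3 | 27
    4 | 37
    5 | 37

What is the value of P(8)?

-83

Write P(k) = ak³ + bk² + ck + d; the 5 given values yield a linear system in the 4 coefficients.
Solving, P(k) = -k³ + 7k² - 2k - 3.
Then P(8) = -83.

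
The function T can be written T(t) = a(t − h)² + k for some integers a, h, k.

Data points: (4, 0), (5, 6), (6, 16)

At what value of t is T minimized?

3

First differences 6, 10; second difference 4 = 2a, so a = 2.
Expanding, the t-coefficient is −2ah = -4h; matching it to the data gives h = 3, and then k = -2.
So T(t) = 2(t − 3)² − 2.
Hence h = 3.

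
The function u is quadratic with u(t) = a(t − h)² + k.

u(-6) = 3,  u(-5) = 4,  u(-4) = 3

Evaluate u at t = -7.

0

First differences 1, -1; second difference -2 = 2a, so a = -1.
Expanding, the t-coefficient is −2ah = 2h; matching it to the data gives h = -5, and then k = 4.
So u(t) = -1(t + 5)² + 4.
u(-7) = -1·(-2)² + 4 = 0.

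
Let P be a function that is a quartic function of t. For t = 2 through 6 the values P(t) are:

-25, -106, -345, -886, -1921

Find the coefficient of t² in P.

Write P(t) = at^4 + bt³ + ct² + dt + e; the 5 given values yield a linear system in the 5 coefficients.
Solving, P(t) = -2t^4 + 4t³ - 5t² - 2t - 1.
The coefficient of t² is -5.

-5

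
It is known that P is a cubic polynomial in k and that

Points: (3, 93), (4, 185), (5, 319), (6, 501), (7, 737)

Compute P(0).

First differences: 92, 134, 182, 236. Second differences: 42, 48, 54. Third differences: 6, 6.
Level-3 differences are constant, so P has degree 3.
Fitting a degree-3 polynomial gives P(k) = k³ + 9k² - 8k + 9.
Then P(0) = 9.

9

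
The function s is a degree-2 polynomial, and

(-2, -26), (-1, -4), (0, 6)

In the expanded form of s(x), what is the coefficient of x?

Write s(x) = ax² + bx + c; the 3 given values yield a linear system in the 3 coefficients.
Solving, s(x) = -6x² + 4x + 6.
The coefficient of x is 4.

4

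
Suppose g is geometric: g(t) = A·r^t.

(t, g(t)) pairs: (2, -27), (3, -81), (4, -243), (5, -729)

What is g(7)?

Consecutive ratio: -81/(-27) = 3, and -243/(-81) = 3, so r = 3.
Then A·3^2 = -27 gives A = -3, and g(t) = -3·3^t.
g(7) = -3·3^7 = -6561.

-6561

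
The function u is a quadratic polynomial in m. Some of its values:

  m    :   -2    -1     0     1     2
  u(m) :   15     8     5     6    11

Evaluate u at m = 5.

Write u(m) = am² + bm + c; the 5 given values yield a linear system in the 3 coefficients.
Solving, u(m) = 2m² - m + 5.
Then u(5) = 50.

50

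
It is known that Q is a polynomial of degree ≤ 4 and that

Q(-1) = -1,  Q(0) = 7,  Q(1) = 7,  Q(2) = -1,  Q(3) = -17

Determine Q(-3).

-41

First differences: 8, 0, -8, -16. Second differences: -8, -8, -8.
Level-2 differences are constant, so Q has degree 2.
Fitting a degree-2 polynomial gives Q(x) = -4x² + 4x + 7.
Then Q(-3) = -41.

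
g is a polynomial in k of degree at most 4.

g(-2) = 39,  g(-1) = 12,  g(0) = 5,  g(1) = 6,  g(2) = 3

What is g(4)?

Write g(k) = ak^4 + bk³ + ck² + dk + e; the 5 given values yield a linear system in the 5 coefficients.
Solving, the leading coefficient vanishes, and g(k) = -2k³ + 4k² - k + 5.
Then g(4) = -63.

-63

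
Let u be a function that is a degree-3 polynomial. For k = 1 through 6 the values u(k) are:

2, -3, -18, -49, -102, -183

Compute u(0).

3

First differences: -5, -15, -31, -53, -81. Second differences: -10, -16, -22, -28. Third differences: -6, -6, -6.
Level-3 differences are constant, so u has degree 3.
Fitting a degree-3 polynomial gives u(k) = -k³ + k² - k + 3.
Then u(0) = 3.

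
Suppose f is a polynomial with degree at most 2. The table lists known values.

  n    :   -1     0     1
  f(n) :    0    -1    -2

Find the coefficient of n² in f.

0

Write f(n) = an² + bn + c; the 3 given values yield a linear system in the 3 coefficients.
Solving, the leading coefficient vanishes, and f(n) = -n - 1.
The coefficient of n² is 0.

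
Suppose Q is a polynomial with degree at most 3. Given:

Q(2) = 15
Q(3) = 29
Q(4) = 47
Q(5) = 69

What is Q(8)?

First differences: 14, 18, 22. Second differences: 4, 4.
Level-2 differences are constant, so Q has degree 2.
Fitting a degree-2 polynomial gives Q(n) = 2n² + 4n - 1.
Then Q(8) = 159.

159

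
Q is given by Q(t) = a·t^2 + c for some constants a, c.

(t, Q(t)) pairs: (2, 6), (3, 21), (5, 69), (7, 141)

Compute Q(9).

From Q(2) = 6 and Q(3) = 21: 4a + c = 6 and 9a + c = 21.
Subtracting: 5a = 15, so a = 3; then c = 6 − 3·4 = -6.
So Q(t) = 3t² − 6, and Q(9) = 237.

237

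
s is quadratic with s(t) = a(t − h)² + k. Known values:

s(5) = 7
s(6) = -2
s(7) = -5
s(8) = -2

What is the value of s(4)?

22

First differences -9, -3, 3; second difference 6 = 2a, so a = 3.
Expanding, the t-coefficient is −2ah = -6h; matching it to the data gives h = 7, and then k = -5.
So s(t) = 3(t − 7)² − 5.
s(4) = 3·(-3)² − 5 = 22.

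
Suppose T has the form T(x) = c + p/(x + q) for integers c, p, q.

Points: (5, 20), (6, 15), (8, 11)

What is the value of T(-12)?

3

(T(x) − c)(x + q) = p for each data point; the three points give a linear system in c and q, then p follows.
Solving: c = 5, q = -3, p = 30, so T(x) = 5 + 30/(x − 3).
Then T(-12) = 5 + 30/(-15) = 3.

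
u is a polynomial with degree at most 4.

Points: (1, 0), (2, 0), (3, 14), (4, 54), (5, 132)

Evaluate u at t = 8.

Write u(t) = at^4 + bt³ + ct² + dt + e; the 5 given values yield a linear system in the 5 coefficients.
Solving, the leading coefficient vanishes, and u(t) = 2t³ - 5t² + t + 2.
Then u(8) = 714.

714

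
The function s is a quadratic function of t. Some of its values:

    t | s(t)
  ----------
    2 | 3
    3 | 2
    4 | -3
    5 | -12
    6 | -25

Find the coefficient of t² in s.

First differences: -1, -5, -9, -13. Second differences: -4, -4, -4.
Level-2 differences are constant, so s has degree 2.
Fitting a degree-2 polynomial gives s(t) = -2t² + 9t - 7.
The coefficient of t² is -2.

-2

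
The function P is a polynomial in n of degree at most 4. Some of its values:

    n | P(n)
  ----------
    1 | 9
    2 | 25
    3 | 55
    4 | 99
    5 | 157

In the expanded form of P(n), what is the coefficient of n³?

First differences: 16, 30, 44, 58. Second differences: 14, 14, 14.
Level-2 differences are constant, so P has degree 2.
Fitting a degree-2 polynomial gives P(n) = 7n² - 5n + 7.
The coefficient of n³ is 0.

0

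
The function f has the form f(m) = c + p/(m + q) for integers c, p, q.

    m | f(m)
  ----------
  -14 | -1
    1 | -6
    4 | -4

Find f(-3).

10

(f(m) − c)(m + q) = p for each data point; the three points give a linear system in c and q, then p follows.
Solving: c = -2, q = 2, p = -12, so f(m) = -2 − 12/(m + 2).
Then f(-3) = -2 − 12/(-1) = 10.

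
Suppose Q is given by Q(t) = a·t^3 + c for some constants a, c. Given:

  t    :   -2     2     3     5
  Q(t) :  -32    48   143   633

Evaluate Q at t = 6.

From Q(-2) = -32 and Q(2) = 48: -8a + c = -32 and 8a + c = 48.
Subtracting: 16a = 80, so a = 5; then c = -32 − 5·(-8) = 8.
So Q(t) = 5t³ + 8, and Q(6) = 1088.

1088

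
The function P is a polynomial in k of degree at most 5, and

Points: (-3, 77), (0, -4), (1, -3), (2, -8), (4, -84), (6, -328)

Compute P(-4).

172

Write P(k) = ak^5 + bk^4 + ck³ + dk² + ek + p; the 6 given values yield a linear system in the 6 coefficients.
Solving, the top 2 coefficients vanish, and P(k) = -2k³ + 3k² - 4.
Then P(-4) = 172.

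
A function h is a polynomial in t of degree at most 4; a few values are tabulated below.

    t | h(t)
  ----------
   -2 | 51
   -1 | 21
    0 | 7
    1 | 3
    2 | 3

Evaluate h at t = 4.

Write h(t) = at^4 + bt³ + ct² + dt + e; the 5 given values yield a linear system in the 5 coefficients.
Solving, the leading coefficient vanishes, and h(t) = -t³ + 5t² - 8t + 7.
Then h(4) = -9.

-9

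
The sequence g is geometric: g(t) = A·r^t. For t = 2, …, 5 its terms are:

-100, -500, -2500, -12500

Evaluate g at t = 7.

Consecutive ratio: -500/(-100) = 5, and -2500/(-500) = 5, so r = 5.
Then A·5^2 = -100 gives A = -4, and g(t) = -4·5^t.
g(7) = -4·5^7 = -312500.

-312500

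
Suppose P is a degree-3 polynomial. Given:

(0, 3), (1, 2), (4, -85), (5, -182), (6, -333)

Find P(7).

Write P(n) = an³ + bn² + cn + d; the 5 given values yield a linear system in the 4 coefficients.
Solving, P(n) = -2n³ + 3n² - 2n + 3.
Then P(7) = -550.

-550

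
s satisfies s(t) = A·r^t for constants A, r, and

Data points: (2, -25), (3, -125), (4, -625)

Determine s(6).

-15625

Consecutive ratio: -125/(-25) = 5, and -625/(-125) = 5, so r = 5.
Then A·5^2 = -25 gives A = -1, and s(t) = -1·5^t.
s(6) = -1·5^6 = -15625.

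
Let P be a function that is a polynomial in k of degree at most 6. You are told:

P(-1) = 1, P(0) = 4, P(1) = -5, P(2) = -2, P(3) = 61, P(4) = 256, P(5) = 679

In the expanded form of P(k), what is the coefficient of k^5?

First differences: 3, -9, 3, 63, 195, 423. Second differences: -12, 12, 60, 132, 228. Third differences: 24, 48, 72, 96. Fourth differences: 24, 24, 24.
Level-4 differences are constant, so P has degree 4.
Fitting a degree-4 polynomial gives P(k) = k^4 + 2k³ - 7k² - 5k + 4.
The coefficient of k^5 is 0.

0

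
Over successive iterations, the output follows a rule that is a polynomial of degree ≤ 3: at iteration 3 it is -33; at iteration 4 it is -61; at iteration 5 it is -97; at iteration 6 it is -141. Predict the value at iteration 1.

-1

Write the value at k as g(k).
First differences: -28, -36, -44. Second differences: -8, -8.
Level-2 differences are constant, so g has degree 2.
Fitting a degree-2 polynomial gives g(k) = -4k² + 3.
Then g(1) = -1.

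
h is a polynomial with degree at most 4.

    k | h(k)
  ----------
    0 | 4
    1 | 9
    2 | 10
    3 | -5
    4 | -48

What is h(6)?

First differences: 5, 1, -15, -43. Second differences: -4, -16, -28. Third differences: -12, -12.
Level-3 differences are constant, so h has degree 3.
Fitting a degree-3 polynomial gives h(k) = -2k³ + 4k² + 3k + 4.
Then h(6) = -266.

-266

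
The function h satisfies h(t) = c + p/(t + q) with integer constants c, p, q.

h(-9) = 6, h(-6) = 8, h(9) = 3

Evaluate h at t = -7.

(h(t) − c)(t + q) = p for each data point; the three points give a linear system in c and q, then p follows.
Solving: c = 4, q = 3, p = -12, so h(t) = 4 − 12/(t + 3).
Then h(-7) = 4 − 12/(-4) = 7.

7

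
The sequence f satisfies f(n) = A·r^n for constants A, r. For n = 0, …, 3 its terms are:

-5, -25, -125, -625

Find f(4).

Consecutive ratio: -25/(-5) = 5, and -125/(-25) = 5, so r = 5.
Then A·5^0 = -5 gives A = -5, and f(n) = -5·5^n.
f(4) = -5·5^4 = -3125.

-3125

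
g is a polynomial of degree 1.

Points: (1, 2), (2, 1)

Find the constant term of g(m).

3

Write g(m) = am + b; the 2 given values yield a linear system in the 2 coefficients.
Solving, g(m) = -m + 3.
The constant term is g(0) = 3.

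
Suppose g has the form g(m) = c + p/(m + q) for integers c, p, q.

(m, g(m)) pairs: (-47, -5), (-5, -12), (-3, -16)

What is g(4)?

(g(m) − c)(m + q) = p for each data point; the three points give a linear system in c and q, then p follows.
Solving: c = -4, q = -1, p = 48, so g(m) = -4 + 48/(m − 1).
Then g(4) = -4 + 48/3 = 12.

12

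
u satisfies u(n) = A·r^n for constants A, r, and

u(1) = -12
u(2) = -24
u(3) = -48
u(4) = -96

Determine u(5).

-192

Consecutive ratio: -24/(-12) = 2, and -48/(-24) = 2, so r = 2.
Then A·2^1 = -12 gives A = -6, and u(n) = -6·2^n.
u(5) = -6·2^5 = -192.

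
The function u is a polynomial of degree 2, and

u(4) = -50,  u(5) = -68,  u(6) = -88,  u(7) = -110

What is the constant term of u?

First differences: -18, -20, -22. Second differences: -2, -2.
Level-2 differences are constant, so u has degree 2.
Fitting a degree-2 polynomial gives u(x) = -x² - 9x + 2.
The constant term is u(0) = 2.

2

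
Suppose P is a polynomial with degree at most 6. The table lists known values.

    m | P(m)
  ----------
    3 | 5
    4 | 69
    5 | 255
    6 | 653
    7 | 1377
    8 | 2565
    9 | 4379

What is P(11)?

First differences: 64, 186, 398, 724, 1188, 1814. Second differences: 122, 212, 326, 464, 626. Third differences: 90, 114, 138, 162. Fourth differences: 24, 24, 24.
Level-4 differences are constant, so P has degree 4.
Fitting a degree-4 polynomial gives P(m) = m^4 - 3m³ + 5.
Then P(11) = 10653.

10653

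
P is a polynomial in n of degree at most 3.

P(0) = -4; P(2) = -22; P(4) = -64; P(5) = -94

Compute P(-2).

-10

Write P(n) = an³ + bn² + cn + d; the 4 given values yield a linear system in the 4 coefficients.
Solving, the leading coefficient vanishes, and P(n) = -3n² - 3n - 4.
Then P(-2) = -10.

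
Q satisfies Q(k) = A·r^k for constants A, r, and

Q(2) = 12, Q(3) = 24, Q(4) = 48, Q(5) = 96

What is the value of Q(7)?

Consecutive ratio: 24/12 = 2, and 48/24 = 2, so r = 2.
Then A·2^2 = 12 gives A = 3, and Q(k) = 3·2^k.
Q(7) = 3·2^7 = 384.

384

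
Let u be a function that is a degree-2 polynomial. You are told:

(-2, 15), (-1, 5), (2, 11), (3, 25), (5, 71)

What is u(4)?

45

Write u(t) = at² + bt + c; the 5 given values yield a linear system in the 3 coefficients.
Solving, u(t) = 3t² - t + 1.
Then u(4) = 45.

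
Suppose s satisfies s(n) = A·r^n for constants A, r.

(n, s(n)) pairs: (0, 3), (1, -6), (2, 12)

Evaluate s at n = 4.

48

Consecutive ratio: -6/3 = -2, and 12/(-6) = -2, so r = -2.
Then A·(-2)^0 = 3 gives A = 3, and s(n) = 3·(-2)^n.
s(4) = 3·(-2)^4 = 48.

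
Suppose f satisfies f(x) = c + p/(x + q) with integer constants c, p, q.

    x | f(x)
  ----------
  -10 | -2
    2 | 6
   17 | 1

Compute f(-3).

(f(x) − c)(x + q) = p for each data point; the three points give a linear system in c and q, then p follows.
Solving: c = 0, q = 1, p = 18, so f(x) = 18/(x + 1).
Then f(-3) = 0 + 18/(-2) = -9.

-9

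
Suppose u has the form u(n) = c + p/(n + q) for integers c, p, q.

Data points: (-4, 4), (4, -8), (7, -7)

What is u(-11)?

-3

(u(n) − c)(n + q) = p for each data point; the three points give a linear system in c and q, then p follows.
Solving: c = -5, q = 2, p = -18, so u(n) = -5 − 18/(n + 2).
Then u(-11) = -5 − 18/(-9) = -3.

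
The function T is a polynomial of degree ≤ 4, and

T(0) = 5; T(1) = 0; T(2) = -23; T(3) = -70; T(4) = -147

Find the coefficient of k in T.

2

First differences: -5, -23, -47, -77. Second differences: -18, -24, -30. Third differences: -6, -6.
Level-3 differences are constant, so T has degree 3.
Fitting a degree-3 polynomial gives T(k) = -k³ - 6k² + 2k + 5.
The coefficient of k is 2.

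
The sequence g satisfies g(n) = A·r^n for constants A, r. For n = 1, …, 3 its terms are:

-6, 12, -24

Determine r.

Consecutive ratio: 12/(-6) = -2, and -24/12 = -2, so r = -2.
Then A·(-2)^1 = -6 gives A = 3, and g(n) = 3·(-2)^n.

-2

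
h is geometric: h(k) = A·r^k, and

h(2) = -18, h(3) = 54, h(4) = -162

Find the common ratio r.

Consecutive ratio: 54/(-18) = -3, and -162/54 = -3, so r = -3.
Then A·(-3)^2 = -18 gives A = -2, and h(k) = -2·(-3)^k.

-3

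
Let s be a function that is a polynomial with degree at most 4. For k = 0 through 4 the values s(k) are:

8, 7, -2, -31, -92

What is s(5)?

Write s(k) = ak^4 + bk³ + ck² + dk + e; the 5 given values yield a linear system in the 5 coefficients.
Solving, the leading coefficient vanishes, and s(k) = -2k³ + 2k² - k + 8.
Then s(5) = -197.

-197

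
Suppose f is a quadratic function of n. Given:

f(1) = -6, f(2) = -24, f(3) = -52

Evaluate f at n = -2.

-12

Write f(n) = an² + bn + c; the 3 given values yield a linear system in the 3 coefficients.
Solving, f(n) = -5n² - 3n + 2.
Then f(-2) = -12.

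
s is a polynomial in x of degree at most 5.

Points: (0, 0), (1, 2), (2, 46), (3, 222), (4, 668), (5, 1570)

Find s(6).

3162

First differences: 2, 44, 176, 446, 902. Second differences: 42, 132, 270, 456. Third differences: 90, 138, 186. Fourth differences: 48, 48.
Level-4 differences are constant, so s has degree 4.
Extending the table by one column gives the next first difference 1592, so s(6) = 1570 + 1592 = 3162.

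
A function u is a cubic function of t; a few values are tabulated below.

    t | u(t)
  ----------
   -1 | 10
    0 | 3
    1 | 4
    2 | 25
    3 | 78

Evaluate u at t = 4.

Write u(t) = at³ + bt² + ct + d; the 5 given values yield a linear system in the 4 coefficients.
Solving, u(t) = 2t³ + 4t² - 5t + 3.
Then u(4) = 175.

175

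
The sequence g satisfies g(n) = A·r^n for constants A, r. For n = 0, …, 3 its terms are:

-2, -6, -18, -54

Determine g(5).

-486

Consecutive ratio: -6/(-2) = 3, and -18/(-6) = 3, so r = 3.
Then A·3^0 = -2 gives A = -2, and g(n) = -2·3^n.
g(5) = -2·3^5 = -486.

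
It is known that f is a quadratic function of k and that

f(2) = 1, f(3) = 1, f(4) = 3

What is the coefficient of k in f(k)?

-5

Write f(k) = ak² + bk + c; the 3 given values yield a linear system in the 3 coefficients.
Solving, f(k) = k² - 5k + 7.
The coefficient of k is -5.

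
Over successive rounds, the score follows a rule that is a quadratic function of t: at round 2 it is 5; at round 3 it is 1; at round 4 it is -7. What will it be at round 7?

-55

Write the value at t as h(t).
Write h(t) = at² + bt + c; the 3 given values yield a linear system in the 3 coefficients.
Solving, h(t) = -2t² + 6t + 1.
Then h(7) = -55.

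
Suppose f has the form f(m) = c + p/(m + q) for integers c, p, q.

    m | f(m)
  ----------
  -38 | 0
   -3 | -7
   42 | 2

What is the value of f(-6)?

(f(m) − c)(m + q) = p for each data point; the three points give a linear system in c and q, then p follows.
Solving: c = 1, q = -2, p = 40, so f(m) = 1 + 40/(m − 2).
Then f(-6) = 1 + 40/(-8) = -4.

-4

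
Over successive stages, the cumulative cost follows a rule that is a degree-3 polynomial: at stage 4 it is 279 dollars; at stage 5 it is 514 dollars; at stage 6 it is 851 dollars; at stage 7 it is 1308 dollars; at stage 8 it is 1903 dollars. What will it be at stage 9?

Write the value at t as Q(t).
First differences: 235, 337, 457, 595. Second differences: 102, 120, 138. Third differences: 18, 18.
Level-3 differences are constant, so Q has degree 3.
Fitting a degree-3 polynomial gives Q(t) = 3t³ + 6t² - 2t - 1.
Then Q(9) = 2654.

2654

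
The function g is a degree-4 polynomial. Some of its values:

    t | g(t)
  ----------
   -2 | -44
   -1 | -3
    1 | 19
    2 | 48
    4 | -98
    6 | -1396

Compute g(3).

41

Write g(t) = at^4 + bt³ + ct² + dt + e; the 6 given values yield a linear system in the 5 coefficients.
Solving, g(t) = -2t^4 + 4t³ + 8t² + 7t + 2.
Then g(3) = 41.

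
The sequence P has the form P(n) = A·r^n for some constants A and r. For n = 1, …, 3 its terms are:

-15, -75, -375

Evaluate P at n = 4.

-1875

Consecutive ratio: -75/(-15) = 5, and -375/(-75) = 5, so r = 5.
Then A·5^1 = -15 gives A = -3, and P(n) = -3·5^n.
P(4) = -3·5^4 = -1875.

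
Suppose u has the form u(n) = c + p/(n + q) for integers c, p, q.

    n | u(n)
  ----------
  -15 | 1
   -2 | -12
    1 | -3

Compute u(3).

-2

(u(n) − c)(n + q) = p for each data point; the three points give a linear system in c and q, then p follows.
Solving: c = 0, q = 3, p = -12, so u(n) = -12/(n + 3).
Then u(3) = 0 − 12/6 = -2.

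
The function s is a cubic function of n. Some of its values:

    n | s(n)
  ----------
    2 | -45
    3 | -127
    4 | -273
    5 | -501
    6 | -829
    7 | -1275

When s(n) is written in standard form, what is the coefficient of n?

0

Write s(n) = an³ + bn² + cn + d; the 6 given values yield a linear system in the 4 coefficients.
Solving, s(n) = -3n³ - 5n² - 1.
The coefficient of n is 0.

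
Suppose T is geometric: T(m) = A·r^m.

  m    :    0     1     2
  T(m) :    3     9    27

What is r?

Consecutive ratio: 9/3 = 3, and 27/9 = 3, so r = 3.
Then A·3^0 = 3 gives A = 3, and T(m) = 3·3^m.

3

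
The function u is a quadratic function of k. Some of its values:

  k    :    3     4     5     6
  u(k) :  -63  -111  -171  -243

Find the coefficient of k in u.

-6

Write u(k) = ak² + bk + c; the 4 given values yield a linear system in the 3 coefficients.
Solving, u(k) = -6k² - 6k + 9.
The coefficient of k is -6.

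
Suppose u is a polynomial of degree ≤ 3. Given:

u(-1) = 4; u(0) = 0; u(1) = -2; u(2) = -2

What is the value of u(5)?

Write u(x) = ax³ + bx² + cx + d; the 4 given values yield a linear system in the 4 coefficients.
Solving, the leading coefficient vanishes, and u(x) = x² - 3x.
Then u(5) = 10.

10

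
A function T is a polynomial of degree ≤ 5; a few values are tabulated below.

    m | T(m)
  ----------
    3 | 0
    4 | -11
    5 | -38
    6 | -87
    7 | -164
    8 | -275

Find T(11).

Write T(m) = am^5 + bm^4 + cm³ + dm² + em + p; the 6 given values yield a linear system in the 6 coefficients.
Solving, the top 2 coefficients vanish, and T(m) = -m³ + 4m² - 2m - 3.
Then T(11) = -872.

-872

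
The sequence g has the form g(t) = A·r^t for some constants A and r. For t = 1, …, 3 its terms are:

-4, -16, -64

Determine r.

Consecutive ratio: -16/(-4) = 4, and -64/(-16) = 4, so r = 4.
Then A·4^1 = -4 gives A = -1, and g(t) = -1·4^t.

4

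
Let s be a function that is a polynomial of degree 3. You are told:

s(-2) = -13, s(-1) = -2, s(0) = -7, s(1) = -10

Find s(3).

Write s(m) = am³ + bm² + cm + d; the 4 given values yield a linear system in the 4 coefficients.
Solving, s(m) = 3m³ + m² - 7m - 7.
Then s(3) = 62.

62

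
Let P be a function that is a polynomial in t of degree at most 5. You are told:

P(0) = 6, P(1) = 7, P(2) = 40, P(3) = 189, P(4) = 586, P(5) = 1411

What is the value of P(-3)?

First differences: 1, 33, 149, 397, 825. Second differences: 32, 116, 248, 428. Third differences: 84, 132, 180. Fourth differences: 48, 48.
Level-4 differences are constant, so P has degree 4.
Fitting a degree-4 polynomial gives P(t) = 2t^4 + 2t³ - 4t² + t + 6.
Then P(-3) = 75.

75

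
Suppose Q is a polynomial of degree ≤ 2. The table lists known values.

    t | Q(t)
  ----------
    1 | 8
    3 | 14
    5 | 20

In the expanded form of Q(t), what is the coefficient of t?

Write Q(t) = at² + bt + c; the 3 given values yield a linear system in the 3 coefficients.
Solving, the leading coefficient vanishes, and Q(t) = 3t + 5.
The coefficient of t is 3.

3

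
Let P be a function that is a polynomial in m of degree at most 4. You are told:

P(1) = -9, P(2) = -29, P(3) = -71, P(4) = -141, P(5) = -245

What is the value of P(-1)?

-11

First differences: -20, -42, -70, -104. Second differences: -22, -28, -34. Third differences: -6, -6.
Level-3 differences are constant, so P has degree 3.
Fitting a degree-3 polynomial gives P(m) = -m³ - 5m² + 2m - 5.
Then P(-1) = -11.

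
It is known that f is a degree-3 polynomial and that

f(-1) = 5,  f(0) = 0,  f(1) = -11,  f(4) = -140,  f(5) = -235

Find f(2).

-34

Write f(x) = ax³ + bx² + cx + d; the 5 given values yield a linear system in the 4 coefficients.
Solving, f(x) = -x³ - 3x² - 7x.
Then f(2) = -34.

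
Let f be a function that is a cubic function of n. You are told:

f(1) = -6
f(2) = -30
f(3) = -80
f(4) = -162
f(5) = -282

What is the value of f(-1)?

First differences: -24, -50, -82, -120. Second differences: -26, -32, -38. Third differences: -6, -6.
Level-3 differences are constant, so f has degree 3.
Fitting a degree-3 polynomial gives f(n) = -n³ - 7n² + 4n - 2.
Then f(-1) = -12.

-12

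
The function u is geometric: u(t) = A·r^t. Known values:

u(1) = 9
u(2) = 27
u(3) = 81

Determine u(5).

729

Consecutive ratio: 27/9 = 3, and 81/27 = 3, so r = 3.
Then A·3^1 = 9 gives A = 3, and u(t) = 3·3^t.
u(5) = 3·3^5 = 729.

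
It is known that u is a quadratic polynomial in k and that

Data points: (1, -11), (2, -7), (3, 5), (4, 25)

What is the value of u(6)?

Write u(k) = ak² + bk + c; the 4 given values yield a linear system in the 3 coefficients.
Solving, u(k) = 4k² - 8k - 7.
Then u(6) = 89.

89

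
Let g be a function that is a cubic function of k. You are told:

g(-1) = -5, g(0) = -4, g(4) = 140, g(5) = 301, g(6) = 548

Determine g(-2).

Write g(k) = ak³ + bk² + ck + d; the 5 given values yield a linear system in the 4 coefficients.
Solving, g(k) = 3k³ - 2k² - 4k - 4.
Then g(-2) = -28.

-28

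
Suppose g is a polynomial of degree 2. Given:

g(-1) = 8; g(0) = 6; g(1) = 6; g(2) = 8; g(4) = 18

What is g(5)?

26

Write g(k) = ak² + bk + c; the 5 given values yield a linear system in the 3 coefficients.
Solving, g(k) = k² - k + 6.
Then g(5) = 26.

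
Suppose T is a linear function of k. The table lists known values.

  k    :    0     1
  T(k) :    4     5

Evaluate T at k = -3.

1

Write T(k) = ak + b; the 2 given values yield a linear system in the 2 coefficients.
Solving, T(k) = k + 4.
Then T(-3) = 1.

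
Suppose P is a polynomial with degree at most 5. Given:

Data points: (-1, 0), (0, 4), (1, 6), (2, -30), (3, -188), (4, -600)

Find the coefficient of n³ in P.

-2

First differences: 4, 2, -36, -158, -412. Second differences: -2, -38, -122, -254. Third differences: -36, -84, -132. Fourth differences: -48, -48.
Level-4 differences are constant, so P has degree 4.
Fitting a degree-4 polynomial gives P(n) = -2n^4 - 2n³ + n² + 5n + 4.
The coefficient of n³ is -2.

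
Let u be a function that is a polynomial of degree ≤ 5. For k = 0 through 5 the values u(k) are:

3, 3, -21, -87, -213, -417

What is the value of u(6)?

First differences: 0, -24, -66, -126, -204. Second differences: -24, -42, -60, -78. Third differences: -18, -18, -18.
Level-3 differences are constant, so u has degree 3.
Fitting a degree-3 polynomial gives u(k) = -3k³ - 3k² + 6k + 3.
Then u(6) = -717.

-717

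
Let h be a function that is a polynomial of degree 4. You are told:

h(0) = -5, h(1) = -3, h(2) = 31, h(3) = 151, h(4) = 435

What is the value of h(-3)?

Write h(x) = ax^4 + bx³ + cx² + dx + e; the 5 given values yield a linear system in the 5 coefficients.
Solving, h(x) = x^4 + 3x³ - 2x - 5.
Then h(-3) = 1.

1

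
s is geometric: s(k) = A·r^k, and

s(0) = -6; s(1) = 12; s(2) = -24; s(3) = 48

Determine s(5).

Consecutive ratio: 12/(-6) = -2, and -24/12 = -2, so r = -2.
Then A·(-2)^0 = -6 gives A = -6, and s(k) = -6·(-2)^k.
s(5) = -6·(-2)^5 = 192.

192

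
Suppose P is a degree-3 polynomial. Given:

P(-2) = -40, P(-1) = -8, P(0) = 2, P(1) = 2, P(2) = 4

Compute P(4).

First differences: 32, 10, 0, 2. Second differences: -22, -10, 2. Third differences: 12, 12.
Level-3 differences are constant, so P has degree 3.
Fitting a degree-3 polynomial gives P(m) = 2m³ - 5m² + 3m + 2.
Then P(4) = 62.

62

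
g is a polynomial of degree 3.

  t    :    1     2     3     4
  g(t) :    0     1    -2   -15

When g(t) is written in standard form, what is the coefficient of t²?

4

Write g(t) = at³ + bt² + ct + d; the 4 given values yield a linear system in the 4 coefficients.
Solving, g(t) = -t³ + 4t² - 4t + 1.
The coefficient of t² is 4.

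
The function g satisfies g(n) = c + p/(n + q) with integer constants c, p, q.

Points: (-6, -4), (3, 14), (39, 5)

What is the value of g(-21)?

(g(n) − c)(n + q) = p for each data point; the three points give a linear system in c and q, then p follows.
Solving: c = 4, q = 1, p = 40, so g(n) = 4 + 40/(n + 1).
Then g(-21) = 4 + 40/(-20) = 2.

2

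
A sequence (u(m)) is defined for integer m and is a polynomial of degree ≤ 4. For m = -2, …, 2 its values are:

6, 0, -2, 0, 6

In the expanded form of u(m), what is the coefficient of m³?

0

First differences: -6, -2, 2, 6. Second differences: 4, 4, 4.
Level-2 differences are constant, so u has degree 2.
Fitting a degree-2 polynomial gives u(m) = 2m² - 2.
The coefficient of m³ is 0.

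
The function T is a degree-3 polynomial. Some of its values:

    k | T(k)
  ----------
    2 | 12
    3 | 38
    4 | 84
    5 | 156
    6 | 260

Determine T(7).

402

Write T(k) = ak³ + bk² + ck + d; the 5 given values yield a linear system in the 4 coefficients.
Solving, T(k) = k³ + k² + 2k - 4.
Then T(7) = 402.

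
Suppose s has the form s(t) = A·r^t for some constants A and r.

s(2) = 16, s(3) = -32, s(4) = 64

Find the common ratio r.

-2

Consecutive ratio: -32/16 = -2, and 64/(-32) = -2, so r = -2.
Then A·(-2)^2 = 16 gives A = 4, and s(t) = 4·(-2)^t.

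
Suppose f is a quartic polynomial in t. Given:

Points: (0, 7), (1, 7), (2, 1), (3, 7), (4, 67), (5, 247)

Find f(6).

637

First differences: 0, -6, 6, 60, 180. Second differences: -6, 12, 54, 120. Third differences: 18, 42, 66. Fourth differences: 24, 24.
Level-4 differences are constant, so f has degree 4.
Fitting a degree-4 polynomial gives f(t) = t^4 - 3t³ - t² + 3t + 7.
Then f(6) = 637.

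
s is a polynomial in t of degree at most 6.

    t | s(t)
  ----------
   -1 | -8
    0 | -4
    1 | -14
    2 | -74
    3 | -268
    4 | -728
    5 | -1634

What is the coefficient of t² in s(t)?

-5

Write s(t) = at^6 + bt^5 + ct^4 + dt³ + et² + pt + q; the 7 given values yield a linear system in the 7 coefficients.
Solving, the top 2 coefficients vanish, and s(t) = -2t^4 - 2t³ - 5t² - t - 4.
The coefficient of t² is -5.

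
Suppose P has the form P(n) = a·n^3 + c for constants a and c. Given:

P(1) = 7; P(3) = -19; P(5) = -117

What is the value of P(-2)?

From P(1) = 7 and P(3) = -19: 1a + c = 7 and 27a + c = -19.
Subtracting: 26a = -26, so a = -1; then c = 7 − (-1)·1 = 8.
So P(n) = -1n³ + 8, and P(-2) = 16.

16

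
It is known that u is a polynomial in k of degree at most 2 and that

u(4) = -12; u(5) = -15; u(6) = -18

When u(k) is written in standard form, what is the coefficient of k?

Write u(k) = ak² + bk + c; the 3 given values yield a linear system in the 3 coefficients.
Solving, the leading coefficient vanishes, and u(k) = -3k.
The coefficient of k is -3.

-3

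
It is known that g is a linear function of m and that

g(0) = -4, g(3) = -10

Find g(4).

Write g(m) = am + b; the 2 given values yield a linear system in the 2 coefficients.
Solving, g(m) = -2m - 4.
Then g(4) = -12.

-12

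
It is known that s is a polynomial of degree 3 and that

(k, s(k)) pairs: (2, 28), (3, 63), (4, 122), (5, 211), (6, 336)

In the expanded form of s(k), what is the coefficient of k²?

First differences: 35, 59, 89, 125. Second differences: 24, 30, 36. Third differences: 6, 6.
Level-3 differences are constant, so s has degree 3.
Fitting a degree-3 polynomial gives s(k) = k³ + 3k² + k + 6.
The coefficient of k² is 3.

3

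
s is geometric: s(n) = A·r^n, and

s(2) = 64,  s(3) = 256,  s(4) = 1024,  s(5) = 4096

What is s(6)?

Consecutive ratio: 256/64 = 4, and 1024/256 = 4, so r = 4.
Then A·4^2 = 64 gives A = 4, and s(n) = 4·4^n.
s(6) = 4·4^6 = 16384.

16384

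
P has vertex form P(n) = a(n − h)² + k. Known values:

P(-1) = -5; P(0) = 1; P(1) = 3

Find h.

1

First differences 6, 2; second difference -4 = 2a, so a = -2.
Expanding, the n-coefficient is −2ah = 4h; matching it to the data gives h = 1, and then k = 3.
So P(n) = -2(n − 1)² + 3.
Hence h = 1.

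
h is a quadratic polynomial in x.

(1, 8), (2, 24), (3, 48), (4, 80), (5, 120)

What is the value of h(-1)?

Write h(x) = ax² + bx + c; the 5 given values yield a linear system in the 3 coefficients.
Solving, h(x) = 4x² + 4x.
Then h(-1) = 0.

0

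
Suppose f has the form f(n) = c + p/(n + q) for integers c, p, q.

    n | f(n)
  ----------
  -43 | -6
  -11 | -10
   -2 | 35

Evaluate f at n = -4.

(f(n) − c)(n + q) = p for each data point; the three points give a linear system in c and q, then p follows.
Solving: c = -5, q = 3, p = 40, so f(n) = -5 + 40/(n + 3).
Then f(-4) = -5 + 40/(-1) = -45.

-45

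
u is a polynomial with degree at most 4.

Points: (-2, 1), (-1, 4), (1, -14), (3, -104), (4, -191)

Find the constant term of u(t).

1

Write u(t) = at^4 + bt³ + ct² + dt + e; the 5 given values yield a linear system in the 5 coefficients.
Solving, the leading coefficient vanishes, and u(t) = -t³ - 6t² - 8t + 1.
The constant term is u(0) = 1.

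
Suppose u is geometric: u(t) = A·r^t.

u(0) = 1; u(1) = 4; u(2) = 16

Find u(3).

Consecutive ratio: 4/1 = 4, and 16/4 = 4, so r = 4.
Then A·4^0 = 1 gives A = 1, and u(t) = 1·4^t.
u(3) = 1·4^3 = 64.

64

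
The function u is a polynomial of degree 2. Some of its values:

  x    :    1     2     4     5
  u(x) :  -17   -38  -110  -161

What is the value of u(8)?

Write u(x) = ax² + bx + c; the 4 given values yield a linear system in the 3 coefficients.
Solving, u(x) = -5x² - 6x - 6.
Then u(8) = -374.

-374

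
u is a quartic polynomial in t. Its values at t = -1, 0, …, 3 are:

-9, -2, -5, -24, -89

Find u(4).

Write u(t) = at^4 + bt³ + ct² + dt + e; the 5 given values yield a linear system in the 5 coefficients.
Solving, u(t) = -t^4 + t³ - 4t² + t - 2.
Then u(4) = -254.

-254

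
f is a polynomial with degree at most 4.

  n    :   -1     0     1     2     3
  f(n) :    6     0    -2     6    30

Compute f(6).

Write f(n) = an^4 + bn³ + cn² + dn + e; the 5 given values yield a linear system in the 5 coefficients.
Solving, the leading coefficient vanishes, and f(n) = n³ + 2n² - 5n.
Then f(6) = 258.

258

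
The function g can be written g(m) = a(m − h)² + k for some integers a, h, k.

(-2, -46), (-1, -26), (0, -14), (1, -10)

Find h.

1

First differences 20, 12, 4; second difference -8 = 2a, so a = -4.
Expanding, the m-coefficient is −2ah = 8h; matching it to the data gives h = 1, and then k = -10.
So g(m) = -4(m − 1)² − 10.
Hence h = 1.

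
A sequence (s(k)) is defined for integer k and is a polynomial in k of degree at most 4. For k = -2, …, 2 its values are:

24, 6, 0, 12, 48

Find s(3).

First differences: -18, -6, 12, 36. Second differences: 12, 18, 24. Third differences: 6, 6.
Level-3 differences are constant, so s has degree 3.
Fitting a degree-3 polynomial gives s(k) = k³ + 9k² + 2k.
Then s(3) = 114.

114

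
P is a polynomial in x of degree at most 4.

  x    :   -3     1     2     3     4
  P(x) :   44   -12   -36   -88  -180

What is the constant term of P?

Write P(x) = ax^4 + bx³ + cx² + dx + e; the 5 given values yield a linear system in the 5 coefficients.
Solving, the leading coefficient vanishes, and P(x) = -2x³ - 2x² - 4x - 4.
The constant term is P(0) = -4.

-4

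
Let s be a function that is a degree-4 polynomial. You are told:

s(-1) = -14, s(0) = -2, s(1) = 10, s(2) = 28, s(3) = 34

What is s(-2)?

-56

Write s(n) = an^4 + bn³ + cn² + dn + e; the 5 given values yield a linear system in the 5 coefficients.
Solving, s(n) = -n^4 + 3n³ + n² + 9n - 2.
Then s(-2) = -56.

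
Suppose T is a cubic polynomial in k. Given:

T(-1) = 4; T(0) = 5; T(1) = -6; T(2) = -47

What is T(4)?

-291

Write T(k) = ak³ + bk² + ck + d; the 4 given values yield a linear system in the 4 coefficients.
Solving, T(k) = -3k³ - 6k² - 2k + 5.
Then T(4) = -291.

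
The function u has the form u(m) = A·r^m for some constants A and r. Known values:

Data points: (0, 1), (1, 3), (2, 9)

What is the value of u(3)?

27

Consecutive ratio: 3/1 = 3, and 9/3 = 3, so r = 3.
Then A·3^0 = 1 gives A = 1, and u(m) = 1·3^m.
u(3) = 1·3^3 = 27.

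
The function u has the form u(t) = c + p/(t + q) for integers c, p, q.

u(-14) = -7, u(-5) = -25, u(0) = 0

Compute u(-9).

-9

(u(t) − c)(t + q) = p for each data point; the three points give a linear system in c and q, then p follows.
Solving: c = -5, q = 4, p = 20, so u(t) = -5 + 20/(t + 4).
Then u(-9) = -5 + 20/(-5) = -9.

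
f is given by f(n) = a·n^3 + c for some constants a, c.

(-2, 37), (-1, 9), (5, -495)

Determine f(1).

From f(-2) = 37 and f(-1) = 9: -8a + c = 37 and -1a + c = 9.
Subtracting: 7a = -28, so a = -4; then c = 37 − (-4)·(-8) = 5.
So f(n) = -4n³ + 5, and f(1) = 1.

1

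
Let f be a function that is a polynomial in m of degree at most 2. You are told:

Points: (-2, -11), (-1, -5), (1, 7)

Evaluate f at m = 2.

Write f(m) = am² + bm + c; the 3 given values yield a linear system in the 3 coefficients.
Solving, the leading coefficient vanishes, and f(m) = 6m + 1.
Then f(2) = 13.

13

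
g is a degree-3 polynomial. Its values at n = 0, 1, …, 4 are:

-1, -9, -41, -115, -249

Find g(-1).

Write g(n) = an³ + bn² + cn + d; the 5 given values yield a linear system in the 4 coefficients.
Solving, g(n) = -3n³ - 3n² - 2n - 1.
Then g(-1) = 1.

1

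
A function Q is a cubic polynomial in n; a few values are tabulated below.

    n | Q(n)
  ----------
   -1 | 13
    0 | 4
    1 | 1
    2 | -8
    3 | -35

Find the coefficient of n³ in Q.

First differences: -9, -3, -9, -27. Second differences: 6, -6, -18. Third differences: -12, -12.
Level-3 differences are constant, so Q has degree 3.
Fitting a degree-3 polynomial gives Q(n) = -2n³ + 3n² - 4n + 4.
The coefficient of n³ is -2.

-2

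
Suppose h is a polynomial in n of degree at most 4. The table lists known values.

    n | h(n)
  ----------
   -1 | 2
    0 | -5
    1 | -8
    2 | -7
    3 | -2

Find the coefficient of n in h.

-5

First differences: -7, -3, 1, 5. Second differences: 4, 4, 4.
Level-2 differences are constant, so h has degree 2.
Fitting a degree-2 polynomial gives h(n) = 2n² - 5n - 5.
The coefficient of n is -5.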